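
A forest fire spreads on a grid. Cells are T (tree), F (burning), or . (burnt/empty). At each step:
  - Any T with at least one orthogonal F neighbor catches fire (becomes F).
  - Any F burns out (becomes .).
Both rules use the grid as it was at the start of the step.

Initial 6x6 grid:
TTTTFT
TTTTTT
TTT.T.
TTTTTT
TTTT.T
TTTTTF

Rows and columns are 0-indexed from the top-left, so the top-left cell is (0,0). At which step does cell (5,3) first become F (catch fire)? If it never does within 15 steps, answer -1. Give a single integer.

Step 1: cell (5,3)='T' (+5 fires, +2 burnt)
Step 2: cell (5,3)='F' (+6 fires, +5 burnt)
  -> target ignites at step 2
Step 3: cell (5,3)='.' (+5 fires, +6 burnt)
Step 4: cell (5,3)='.' (+6 fires, +5 burnt)
Step 5: cell (5,3)='.' (+5 fires, +6 burnt)
Step 6: cell (5,3)='.' (+3 fires, +5 burnt)
Step 7: cell (5,3)='.' (+1 fires, +3 burnt)
Step 8: cell (5,3)='.' (+0 fires, +1 burnt)
  fire out at step 8

2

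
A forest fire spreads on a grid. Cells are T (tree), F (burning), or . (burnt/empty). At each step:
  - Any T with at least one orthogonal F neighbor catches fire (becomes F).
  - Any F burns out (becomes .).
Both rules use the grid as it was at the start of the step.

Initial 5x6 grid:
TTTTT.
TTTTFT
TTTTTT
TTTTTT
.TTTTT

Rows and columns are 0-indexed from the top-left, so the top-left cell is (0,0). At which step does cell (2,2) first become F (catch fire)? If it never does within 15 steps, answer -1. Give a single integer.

Step 1: cell (2,2)='T' (+4 fires, +1 burnt)
Step 2: cell (2,2)='T' (+5 fires, +4 burnt)
Step 3: cell (2,2)='F' (+6 fires, +5 burnt)
  -> target ignites at step 3
Step 4: cell (2,2)='.' (+6 fires, +6 burnt)
Step 5: cell (2,2)='.' (+4 fires, +6 burnt)
Step 6: cell (2,2)='.' (+2 fires, +4 burnt)
Step 7: cell (2,2)='.' (+0 fires, +2 burnt)
  fire out at step 7

3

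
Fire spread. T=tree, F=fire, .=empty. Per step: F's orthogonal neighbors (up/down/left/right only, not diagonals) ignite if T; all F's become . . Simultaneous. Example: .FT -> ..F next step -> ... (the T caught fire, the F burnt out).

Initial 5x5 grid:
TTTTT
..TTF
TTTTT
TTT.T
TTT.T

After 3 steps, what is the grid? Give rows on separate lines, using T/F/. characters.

Step 1: 3 trees catch fire, 1 burn out
  TTTTF
  ..TF.
  TTTTF
  TTT.T
  TTT.T
Step 2: 4 trees catch fire, 3 burn out
  TTTF.
  ..F..
  TTTF.
  TTT.F
  TTT.T
Step 3: 3 trees catch fire, 4 burn out
  TTF..
  .....
  TTF..
  TTT..
  TTT.F

TTF..
.....
TTF..
TTT..
TTT.F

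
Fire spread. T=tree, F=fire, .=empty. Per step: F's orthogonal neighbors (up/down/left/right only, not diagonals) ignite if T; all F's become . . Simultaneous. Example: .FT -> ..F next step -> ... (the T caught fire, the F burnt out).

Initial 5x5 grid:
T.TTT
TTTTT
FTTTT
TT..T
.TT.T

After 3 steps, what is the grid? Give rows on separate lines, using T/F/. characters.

Step 1: 3 trees catch fire, 1 burn out
  T.TTT
  FTTTT
  .FTTT
  FT..T
  .TT.T
Step 2: 4 trees catch fire, 3 burn out
  F.TTT
  .FTTT
  ..FTT
  .F..T
  .TT.T
Step 3: 3 trees catch fire, 4 burn out
  ..TTT
  ..FTT
  ...FT
  ....T
  .FT.T

..TTT
..FTT
...FT
....T
.FT.T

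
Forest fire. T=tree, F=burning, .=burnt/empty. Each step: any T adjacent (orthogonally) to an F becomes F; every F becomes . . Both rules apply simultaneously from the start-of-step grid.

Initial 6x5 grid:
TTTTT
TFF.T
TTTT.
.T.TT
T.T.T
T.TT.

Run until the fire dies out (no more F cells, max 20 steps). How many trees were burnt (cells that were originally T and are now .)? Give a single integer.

Step 1: +5 fires, +2 burnt (F count now 5)
Step 2: +5 fires, +5 burnt (F count now 5)
Step 3: +2 fires, +5 burnt (F count now 2)
Step 4: +2 fires, +2 burnt (F count now 2)
Step 5: +1 fires, +2 burnt (F count now 1)
Step 6: +0 fires, +1 burnt (F count now 0)
Fire out after step 6
Initially T: 20, now '.': 25
Total burnt (originally-T cells now '.'): 15

Answer: 15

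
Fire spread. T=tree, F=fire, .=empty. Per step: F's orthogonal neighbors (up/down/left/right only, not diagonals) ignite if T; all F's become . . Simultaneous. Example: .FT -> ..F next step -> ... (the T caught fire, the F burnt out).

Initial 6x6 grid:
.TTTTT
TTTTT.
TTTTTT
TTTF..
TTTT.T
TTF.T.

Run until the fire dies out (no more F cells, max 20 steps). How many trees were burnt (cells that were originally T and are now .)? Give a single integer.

Step 1: +5 fires, +2 burnt (F count now 5)
Step 2: +6 fires, +5 burnt (F count now 6)
Step 3: +7 fires, +6 burnt (F count now 7)
Step 4: +4 fires, +7 burnt (F count now 4)
Step 5: +3 fires, +4 burnt (F count now 3)
Step 6: +0 fires, +3 burnt (F count now 0)
Fire out after step 6
Initially T: 27, now '.': 34
Total burnt (originally-T cells now '.'): 25

Answer: 25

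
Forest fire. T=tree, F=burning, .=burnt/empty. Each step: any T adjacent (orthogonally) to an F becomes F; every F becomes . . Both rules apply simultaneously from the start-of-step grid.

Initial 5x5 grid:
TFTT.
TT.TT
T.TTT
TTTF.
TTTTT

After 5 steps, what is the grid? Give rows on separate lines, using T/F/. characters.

Step 1: 6 trees catch fire, 2 burn out
  F.FT.
  TF.TT
  T.TFT
  TTF..
  TTTFT
Step 2: 8 trees catch fire, 6 burn out
  ...F.
  F..FT
  T.F.F
  TF...
  TTF.F
Step 3: 4 trees catch fire, 8 burn out
  .....
  ....F
  F....
  F....
  TF...
Step 4: 1 trees catch fire, 4 burn out
  .....
  .....
  .....
  .....
  F....
Step 5: 0 trees catch fire, 1 burn out
  .....
  .....
  .....
  .....
  .....

.....
.....
.....
.....
.....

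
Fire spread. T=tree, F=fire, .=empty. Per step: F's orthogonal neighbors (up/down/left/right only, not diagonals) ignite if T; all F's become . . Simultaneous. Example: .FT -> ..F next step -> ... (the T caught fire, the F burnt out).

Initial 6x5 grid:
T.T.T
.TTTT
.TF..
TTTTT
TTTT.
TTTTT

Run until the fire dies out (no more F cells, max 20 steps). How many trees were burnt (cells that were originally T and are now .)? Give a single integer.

Answer: 21

Derivation:
Step 1: +3 fires, +1 burnt (F count now 3)
Step 2: +6 fires, +3 burnt (F count now 6)
Step 3: +6 fires, +6 burnt (F count now 6)
Step 4: +4 fires, +6 burnt (F count now 4)
Step 5: +2 fires, +4 burnt (F count now 2)
Step 6: +0 fires, +2 burnt (F count now 0)
Fire out after step 6
Initially T: 22, now '.': 29
Total burnt (originally-T cells now '.'): 21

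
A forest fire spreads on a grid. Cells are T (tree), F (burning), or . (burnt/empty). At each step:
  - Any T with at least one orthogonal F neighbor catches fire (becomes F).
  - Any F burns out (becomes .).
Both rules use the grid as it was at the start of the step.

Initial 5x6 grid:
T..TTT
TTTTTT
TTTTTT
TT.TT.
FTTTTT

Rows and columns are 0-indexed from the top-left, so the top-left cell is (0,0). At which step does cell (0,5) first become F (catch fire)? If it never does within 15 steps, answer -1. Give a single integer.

Step 1: cell (0,5)='T' (+2 fires, +1 burnt)
Step 2: cell (0,5)='T' (+3 fires, +2 burnt)
Step 3: cell (0,5)='T' (+3 fires, +3 burnt)
Step 4: cell (0,5)='T' (+5 fires, +3 burnt)
Step 5: cell (0,5)='T' (+4 fires, +5 burnt)
Step 6: cell (0,5)='T' (+2 fires, +4 burnt)
Step 7: cell (0,5)='T' (+3 fires, +2 burnt)
Step 8: cell (0,5)='T' (+2 fires, +3 burnt)
Step 9: cell (0,5)='F' (+1 fires, +2 burnt)
  -> target ignites at step 9
Step 10: cell (0,5)='.' (+0 fires, +1 burnt)
  fire out at step 10

9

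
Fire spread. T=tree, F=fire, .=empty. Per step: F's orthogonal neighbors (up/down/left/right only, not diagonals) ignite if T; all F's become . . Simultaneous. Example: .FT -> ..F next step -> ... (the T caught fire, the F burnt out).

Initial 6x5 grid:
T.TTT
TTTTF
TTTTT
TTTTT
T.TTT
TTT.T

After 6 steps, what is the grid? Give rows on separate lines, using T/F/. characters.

Step 1: 3 trees catch fire, 1 burn out
  T.TTF
  TTTF.
  TTTTF
  TTTTT
  T.TTT
  TTT.T
Step 2: 4 trees catch fire, 3 burn out
  T.TF.
  TTF..
  TTTF.
  TTTTF
  T.TTT
  TTT.T
Step 3: 5 trees catch fire, 4 burn out
  T.F..
  TF...
  TTF..
  TTTF.
  T.TTF
  TTT.T
Step 4: 5 trees catch fire, 5 burn out
  T....
  F....
  TF...
  TTF..
  T.TF.
  TTT.F
Step 5: 4 trees catch fire, 5 burn out
  F....
  .....
  F....
  TF...
  T.F..
  TTT..
Step 6: 2 trees catch fire, 4 burn out
  .....
  .....
  .....
  F....
  T....
  TTF..

.....
.....
.....
F....
T....
TTF..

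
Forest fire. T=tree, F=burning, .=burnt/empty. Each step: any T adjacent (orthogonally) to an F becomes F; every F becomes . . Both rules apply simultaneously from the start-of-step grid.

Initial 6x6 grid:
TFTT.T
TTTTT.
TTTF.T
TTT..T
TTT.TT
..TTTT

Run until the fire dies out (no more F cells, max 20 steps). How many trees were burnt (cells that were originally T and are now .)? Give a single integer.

Step 1: +5 fires, +2 burnt (F count now 5)
Step 2: +6 fires, +5 burnt (F count now 6)
Step 3: +3 fires, +6 burnt (F count now 3)
Step 4: +3 fires, +3 burnt (F count now 3)
Step 5: +2 fires, +3 burnt (F count now 2)
Step 6: +1 fires, +2 burnt (F count now 1)
Step 7: +2 fires, +1 burnt (F count now 2)
Step 8: +1 fires, +2 burnt (F count now 1)
Step 9: +1 fires, +1 burnt (F count now 1)
Step 10: +1 fires, +1 burnt (F count now 1)
Step 11: +0 fires, +1 burnt (F count now 0)
Fire out after step 11
Initially T: 26, now '.': 35
Total burnt (originally-T cells now '.'): 25

Answer: 25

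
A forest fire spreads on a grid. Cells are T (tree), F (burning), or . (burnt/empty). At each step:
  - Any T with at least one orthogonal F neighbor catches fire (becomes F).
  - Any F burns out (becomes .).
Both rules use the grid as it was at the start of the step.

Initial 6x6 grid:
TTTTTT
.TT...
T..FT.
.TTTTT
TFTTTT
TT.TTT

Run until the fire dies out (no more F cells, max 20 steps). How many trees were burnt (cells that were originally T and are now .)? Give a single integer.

Answer: 16

Derivation:
Step 1: +6 fires, +2 burnt (F count now 6)
Step 2: +4 fires, +6 burnt (F count now 4)
Step 3: +3 fires, +4 burnt (F count now 3)
Step 4: +2 fires, +3 burnt (F count now 2)
Step 5: +1 fires, +2 burnt (F count now 1)
Step 6: +0 fires, +1 burnt (F count now 0)
Fire out after step 6
Initially T: 25, now '.': 27
Total burnt (originally-T cells now '.'): 16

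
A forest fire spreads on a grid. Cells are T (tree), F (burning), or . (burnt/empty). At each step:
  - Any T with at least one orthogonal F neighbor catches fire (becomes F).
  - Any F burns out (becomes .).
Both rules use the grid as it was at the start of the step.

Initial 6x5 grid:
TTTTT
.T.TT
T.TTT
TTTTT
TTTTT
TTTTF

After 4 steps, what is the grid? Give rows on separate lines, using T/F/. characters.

Step 1: 2 trees catch fire, 1 burn out
  TTTTT
  .T.TT
  T.TTT
  TTTTT
  TTTTF
  TTTF.
Step 2: 3 trees catch fire, 2 burn out
  TTTTT
  .T.TT
  T.TTT
  TTTTF
  TTTF.
  TTF..
Step 3: 4 trees catch fire, 3 burn out
  TTTTT
  .T.TT
  T.TTF
  TTTF.
  TTF..
  TF...
Step 4: 5 trees catch fire, 4 burn out
  TTTTT
  .T.TF
  T.TF.
  TTF..
  TF...
  F....

TTTTT
.T.TF
T.TF.
TTF..
TF...
F....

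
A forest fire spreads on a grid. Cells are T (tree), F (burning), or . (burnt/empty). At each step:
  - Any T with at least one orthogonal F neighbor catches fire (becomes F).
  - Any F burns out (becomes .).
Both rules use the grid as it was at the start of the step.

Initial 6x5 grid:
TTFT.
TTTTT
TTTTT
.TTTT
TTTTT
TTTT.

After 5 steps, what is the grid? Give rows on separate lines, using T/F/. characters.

Step 1: 3 trees catch fire, 1 burn out
  TF.F.
  TTFTT
  TTTTT
  .TTTT
  TTTTT
  TTTT.
Step 2: 4 trees catch fire, 3 burn out
  F....
  TF.FT
  TTFTT
  .TTTT
  TTTTT
  TTTT.
Step 3: 5 trees catch fire, 4 burn out
  .....
  F...F
  TF.FT
  .TFTT
  TTTTT
  TTTT.
Step 4: 5 trees catch fire, 5 burn out
  .....
  .....
  F...F
  .F.FT
  TTFTT
  TTTT.
Step 5: 4 trees catch fire, 5 burn out
  .....
  .....
  .....
  ....F
  TF.FT
  TTFT.

.....
.....
.....
....F
TF.FT
TTFT.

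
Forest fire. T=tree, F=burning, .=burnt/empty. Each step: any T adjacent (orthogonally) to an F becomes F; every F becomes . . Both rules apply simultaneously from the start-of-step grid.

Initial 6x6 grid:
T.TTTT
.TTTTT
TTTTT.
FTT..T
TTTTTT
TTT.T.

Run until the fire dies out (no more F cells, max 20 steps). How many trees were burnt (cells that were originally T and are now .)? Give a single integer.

Answer: 27

Derivation:
Step 1: +3 fires, +1 burnt (F count now 3)
Step 2: +4 fires, +3 burnt (F count now 4)
Step 3: +4 fires, +4 burnt (F count now 4)
Step 4: +4 fires, +4 burnt (F count now 4)
Step 5: +4 fires, +4 burnt (F count now 4)
Step 6: +4 fires, +4 burnt (F count now 4)
Step 7: +3 fires, +4 burnt (F count now 3)
Step 8: +1 fires, +3 burnt (F count now 1)
Step 9: +0 fires, +1 burnt (F count now 0)
Fire out after step 9
Initially T: 28, now '.': 35
Total burnt (originally-T cells now '.'): 27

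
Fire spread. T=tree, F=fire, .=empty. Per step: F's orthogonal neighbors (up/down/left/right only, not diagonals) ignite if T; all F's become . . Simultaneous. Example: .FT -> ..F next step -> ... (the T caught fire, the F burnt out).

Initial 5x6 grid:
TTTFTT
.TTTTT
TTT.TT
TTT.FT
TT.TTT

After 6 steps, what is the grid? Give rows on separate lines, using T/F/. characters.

Step 1: 6 trees catch fire, 2 burn out
  TTF.FT
  .TTFTT
  TTT.FT
  TTT..F
  TT.TFT
Step 2: 7 trees catch fire, 6 burn out
  TF...F
  .TF.FT
  TTT..F
  TTT...
  TT.F.F
Step 3: 4 trees catch fire, 7 burn out
  F.....
  .F...F
  TTF...
  TTT...
  TT....
Step 4: 2 trees catch fire, 4 burn out
  ......
  ......
  TF....
  TTF...
  TT....
Step 5: 2 trees catch fire, 2 burn out
  ......
  ......
  F.....
  TF....
  TT....
Step 6: 2 trees catch fire, 2 burn out
  ......
  ......
  ......
  F.....
  TF....

......
......
......
F.....
TF....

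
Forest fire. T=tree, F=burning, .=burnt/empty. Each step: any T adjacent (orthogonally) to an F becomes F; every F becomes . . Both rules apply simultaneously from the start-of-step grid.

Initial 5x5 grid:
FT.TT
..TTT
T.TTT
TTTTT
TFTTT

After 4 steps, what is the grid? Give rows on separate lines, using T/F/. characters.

Step 1: 4 trees catch fire, 2 burn out
  .F.TT
  ..TTT
  T.TTT
  TFTTT
  F.FTT
Step 2: 3 trees catch fire, 4 burn out
  ...TT
  ..TTT
  T.TTT
  F.FTT
  ...FT
Step 3: 4 trees catch fire, 3 burn out
  ...TT
  ..TTT
  F.FTT
  ...FT
  ....F
Step 4: 3 trees catch fire, 4 burn out
  ...TT
  ..FTT
  ...FT
  ....F
  .....

...TT
..FTT
...FT
....F
.....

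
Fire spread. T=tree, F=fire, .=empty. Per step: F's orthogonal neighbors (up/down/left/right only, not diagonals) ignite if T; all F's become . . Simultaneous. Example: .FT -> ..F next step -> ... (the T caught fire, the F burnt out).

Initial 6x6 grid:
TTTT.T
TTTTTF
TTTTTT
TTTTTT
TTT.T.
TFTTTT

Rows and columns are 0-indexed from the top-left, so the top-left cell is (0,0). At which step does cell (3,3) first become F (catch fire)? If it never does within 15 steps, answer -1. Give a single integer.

Step 1: cell (3,3)='T' (+6 fires, +2 burnt)
Step 2: cell (3,3)='T' (+7 fires, +6 burnt)
Step 3: cell (3,3)='T' (+8 fires, +7 burnt)
Step 4: cell (3,3)='F' (+7 fires, +8 burnt)
  -> target ignites at step 4
Step 5: cell (3,3)='.' (+2 fires, +7 burnt)
Step 6: cell (3,3)='.' (+1 fires, +2 burnt)
Step 7: cell (3,3)='.' (+0 fires, +1 burnt)
  fire out at step 7

4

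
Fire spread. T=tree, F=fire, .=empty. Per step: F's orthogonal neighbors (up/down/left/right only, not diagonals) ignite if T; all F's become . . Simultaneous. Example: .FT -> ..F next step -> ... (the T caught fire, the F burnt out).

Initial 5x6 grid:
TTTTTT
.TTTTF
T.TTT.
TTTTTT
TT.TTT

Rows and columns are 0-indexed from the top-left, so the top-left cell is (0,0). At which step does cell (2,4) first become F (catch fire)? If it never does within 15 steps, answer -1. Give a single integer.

Step 1: cell (2,4)='T' (+2 fires, +1 burnt)
Step 2: cell (2,4)='F' (+3 fires, +2 burnt)
  -> target ignites at step 2
Step 3: cell (2,4)='.' (+4 fires, +3 burnt)
Step 4: cell (2,4)='.' (+6 fires, +4 burnt)
Step 5: cell (2,4)='.' (+4 fires, +6 burnt)
Step 6: cell (2,4)='.' (+2 fires, +4 burnt)
Step 7: cell (2,4)='.' (+2 fires, +2 burnt)
Step 8: cell (2,4)='.' (+2 fires, +2 burnt)
Step 9: cell (2,4)='.' (+0 fires, +2 burnt)
  fire out at step 9

2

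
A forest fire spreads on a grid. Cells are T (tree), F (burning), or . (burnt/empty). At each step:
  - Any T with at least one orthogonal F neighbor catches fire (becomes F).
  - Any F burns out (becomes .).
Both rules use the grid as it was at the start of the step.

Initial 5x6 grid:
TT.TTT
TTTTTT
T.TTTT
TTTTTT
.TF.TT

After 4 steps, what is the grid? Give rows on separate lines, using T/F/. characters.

Step 1: 2 trees catch fire, 1 burn out
  TT.TTT
  TTTTTT
  T.TTTT
  TTFTTT
  .F..TT
Step 2: 3 trees catch fire, 2 burn out
  TT.TTT
  TTTTTT
  T.FTTT
  TF.FTT
  ....TT
Step 3: 4 trees catch fire, 3 burn out
  TT.TTT
  TTFTTT
  T..FTT
  F...FT
  ....TT
Step 4: 6 trees catch fire, 4 burn out
  TT.TTT
  TF.FTT
  F...FT
  .....F
  ....FT

TT.TTT
TF.FTT
F...FT
.....F
....FT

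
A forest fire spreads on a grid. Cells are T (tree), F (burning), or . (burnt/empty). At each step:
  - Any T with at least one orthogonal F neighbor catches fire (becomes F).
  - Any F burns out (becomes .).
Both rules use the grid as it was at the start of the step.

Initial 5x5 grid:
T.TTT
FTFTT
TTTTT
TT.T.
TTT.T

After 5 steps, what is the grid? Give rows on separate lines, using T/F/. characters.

Step 1: 6 trees catch fire, 2 burn out
  F.FTT
  .F.FT
  FTFTT
  TT.T.
  TTT.T
Step 2: 5 trees catch fire, 6 burn out
  ...FT
  ....F
  .F.FT
  FT.T.
  TTT.T
Step 3: 5 trees catch fire, 5 burn out
  ....F
  .....
  ....F
  .F.F.
  FTT.T
Step 4: 1 trees catch fire, 5 burn out
  .....
  .....
  .....
  .....
  .FT.T
Step 5: 1 trees catch fire, 1 burn out
  .....
  .....
  .....
  .....
  ..F.T

.....
.....
.....
.....
..F.T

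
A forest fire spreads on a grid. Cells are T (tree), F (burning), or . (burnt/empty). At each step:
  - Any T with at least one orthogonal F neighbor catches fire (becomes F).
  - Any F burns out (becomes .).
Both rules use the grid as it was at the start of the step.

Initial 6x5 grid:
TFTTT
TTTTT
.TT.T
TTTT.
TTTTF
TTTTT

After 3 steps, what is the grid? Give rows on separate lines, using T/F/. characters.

Step 1: 5 trees catch fire, 2 burn out
  F.FTT
  TFTTT
  .TT.T
  TTTT.
  TTTF.
  TTTTF
Step 2: 7 trees catch fire, 5 burn out
  ...FT
  F.FTT
  .FT.T
  TTTF.
  TTF..
  TTTF.
Step 3: 7 trees catch fire, 7 burn out
  ....F
  ...FT
  ..F.T
  TFF..
  TF...
  TTF..

....F
...FT
..F.T
TFF..
TF...
TTF..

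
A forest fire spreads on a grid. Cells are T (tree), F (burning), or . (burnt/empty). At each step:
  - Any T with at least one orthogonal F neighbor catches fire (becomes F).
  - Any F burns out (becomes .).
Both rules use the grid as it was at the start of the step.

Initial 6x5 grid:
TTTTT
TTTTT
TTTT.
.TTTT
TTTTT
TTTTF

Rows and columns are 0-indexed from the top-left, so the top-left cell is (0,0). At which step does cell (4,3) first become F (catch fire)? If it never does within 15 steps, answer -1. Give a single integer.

Step 1: cell (4,3)='T' (+2 fires, +1 burnt)
Step 2: cell (4,3)='F' (+3 fires, +2 burnt)
  -> target ignites at step 2
Step 3: cell (4,3)='.' (+3 fires, +3 burnt)
Step 4: cell (4,3)='.' (+4 fires, +3 burnt)
Step 5: cell (4,3)='.' (+4 fires, +4 burnt)
Step 6: cell (4,3)='.' (+4 fires, +4 burnt)
Step 7: cell (4,3)='.' (+4 fires, +4 burnt)
Step 8: cell (4,3)='.' (+2 fires, +4 burnt)
Step 9: cell (4,3)='.' (+1 fires, +2 burnt)
Step 10: cell (4,3)='.' (+0 fires, +1 burnt)
  fire out at step 10

2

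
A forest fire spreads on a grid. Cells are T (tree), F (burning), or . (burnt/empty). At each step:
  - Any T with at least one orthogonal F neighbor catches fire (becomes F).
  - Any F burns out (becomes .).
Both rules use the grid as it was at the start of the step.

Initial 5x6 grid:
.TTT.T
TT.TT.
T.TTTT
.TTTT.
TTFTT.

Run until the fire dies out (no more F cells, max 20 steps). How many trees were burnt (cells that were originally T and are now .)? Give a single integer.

Step 1: +3 fires, +1 burnt (F count now 3)
Step 2: +5 fires, +3 burnt (F count now 5)
Step 3: +2 fires, +5 burnt (F count now 2)
Step 4: +2 fires, +2 burnt (F count now 2)
Step 5: +3 fires, +2 burnt (F count now 3)
Step 6: +1 fires, +3 burnt (F count now 1)
Step 7: +1 fires, +1 burnt (F count now 1)
Step 8: +1 fires, +1 burnt (F count now 1)
Step 9: +1 fires, +1 burnt (F count now 1)
Step 10: +1 fires, +1 burnt (F count now 1)
Step 11: +0 fires, +1 burnt (F count now 0)
Fire out after step 11
Initially T: 21, now '.': 29
Total burnt (originally-T cells now '.'): 20

Answer: 20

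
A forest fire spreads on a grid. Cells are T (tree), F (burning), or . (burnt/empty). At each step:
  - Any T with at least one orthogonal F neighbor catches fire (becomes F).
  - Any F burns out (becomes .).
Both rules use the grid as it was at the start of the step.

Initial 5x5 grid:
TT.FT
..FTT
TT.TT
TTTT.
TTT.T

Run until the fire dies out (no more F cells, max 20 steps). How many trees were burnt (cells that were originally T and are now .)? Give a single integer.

Step 1: +2 fires, +2 burnt (F count now 2)
Step 2: +2 fires, +2 burnt (F count now 2)
Step 3: +2 fires, +2 burnt (F count now 2)
Step 4: +1 fires, +2 burnt (F count now 1)
Step 5: +2 fires, +1 burnt (F count now 2)
Step 6: +3 fires, +2 burnt (F count now 3)
Step 7: +2 fires, +3 burnt (F count now 2)
Step 8: +0 fires, +2 burnt (F count now 0)
Fire out after step 8
Initially T: 17, now '.': 22
Total burnt (originally-T cells now '.'): 14

Answer: 14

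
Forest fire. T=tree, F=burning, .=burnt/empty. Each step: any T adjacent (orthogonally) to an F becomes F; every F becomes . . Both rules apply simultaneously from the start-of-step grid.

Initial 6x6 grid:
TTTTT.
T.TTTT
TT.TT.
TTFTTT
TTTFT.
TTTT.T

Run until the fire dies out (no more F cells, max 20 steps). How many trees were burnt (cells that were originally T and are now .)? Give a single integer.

Answer: 27

Derivation:
Step 1: +5 fires, +2 burnt (F count now 5)
Step 2: +6 fires, +5 burnt (F count now 6)
Step 3: +6 fires, +6 burnt (F count now 6)
Step 4: +5 fires, +6 burnt (F count now 5)
Step 5: +4 fires, +5 burnt (F count now 4)
Step 6: +1 fires, +4 burnt (F count now 1)
Step 7: +0 fires, +1 burnt (F count now 0)
Fire out after step 7
Initially T: 28, now '.': 35
Total burnt (originally-T cells now '.'): 27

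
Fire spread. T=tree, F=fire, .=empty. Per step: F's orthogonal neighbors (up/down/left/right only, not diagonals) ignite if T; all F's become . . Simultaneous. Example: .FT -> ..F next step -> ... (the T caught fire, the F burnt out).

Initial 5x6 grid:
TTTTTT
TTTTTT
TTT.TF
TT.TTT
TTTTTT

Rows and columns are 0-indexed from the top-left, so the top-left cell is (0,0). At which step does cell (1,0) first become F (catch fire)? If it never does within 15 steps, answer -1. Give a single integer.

Step 1: cell (1,0)='T' (+3 fires, +1 burnt)
Step 2: cell (1,0)='T' (+4 fires, +3 burnt)
Step 3: cell (1,0)='T' (+4 fires, +4 burnt)
Step 4: cell (1,0)='T' (+3 fires, +4 burnt)
Step 5: cell (1,0)='T' (+4 fires, +3 burnt)
Step 6: cell (1,0)='F' (+4 fires, +4 burnt)
  -> target ignites at step 6
Step 7: cell (1,0)='.' (+4 fires, +4 burnt)
Step 8: cell (1,0)='.' (+1 fires, +4 burnt)
Step 9: cell (1,0)='.' (+0 fires, +1 burnt)
  fire out at step 9

6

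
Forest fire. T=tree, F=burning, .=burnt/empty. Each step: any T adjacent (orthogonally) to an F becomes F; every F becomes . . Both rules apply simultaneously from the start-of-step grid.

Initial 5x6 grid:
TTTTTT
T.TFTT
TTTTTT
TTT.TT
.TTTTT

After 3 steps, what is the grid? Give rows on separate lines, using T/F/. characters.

Step 1: 4 trees catch fire, 1 burn out
  TTTFTT
  T.F.FT
  TTTFTT
  TTT.TT
  .TTTTT
Step 2: 5 trees catch fire, 4 burn out
  TTF.FT
  T....F
  TTF.FT
  TTT.TT
  .TTTTT
Step 3: 6 trees catch fire, 5 burn out
  TF...F
  T.....
  TF...F
  TTF.FT
  .TTTTT

TF...F
T.....
TF...F
TTF.FT
.TTTTT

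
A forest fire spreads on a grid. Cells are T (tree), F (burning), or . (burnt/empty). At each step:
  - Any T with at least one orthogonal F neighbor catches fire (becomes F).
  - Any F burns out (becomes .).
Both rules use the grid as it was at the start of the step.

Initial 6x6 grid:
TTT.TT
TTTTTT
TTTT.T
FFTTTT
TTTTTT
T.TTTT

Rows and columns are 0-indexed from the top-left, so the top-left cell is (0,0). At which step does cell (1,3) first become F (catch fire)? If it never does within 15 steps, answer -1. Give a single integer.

Step 1: cell (1,3)='T' (+5 fires, +2 burnt)
Step 2: cell (1,3)='T' (+6 fires, +5 burnt)
Step 3: cell (1,3)='T' (+7 fires, +6 burnt)
Step 4: cell (1,3)='F' (+5 fires, +7 burnt)
  -> target ignites at step 4
Step 5: cell (1,3)='.' (+4 fires, +5 burnt)
Step 6: cell (1,3)='.' (+3 fires, +4 burnt)
Step 7: cell (1,3)='.' (+1 fires, +3 burnt)
Step 8: cell (1,3)='.' (+0 fires, +1 burnt)
  fire out at step 8

4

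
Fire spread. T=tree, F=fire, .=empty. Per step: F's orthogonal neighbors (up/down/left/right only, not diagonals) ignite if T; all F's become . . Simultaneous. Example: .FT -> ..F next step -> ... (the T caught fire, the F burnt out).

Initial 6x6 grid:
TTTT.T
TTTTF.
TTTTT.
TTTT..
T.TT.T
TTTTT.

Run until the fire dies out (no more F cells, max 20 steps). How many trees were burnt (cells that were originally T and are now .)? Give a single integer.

Step 1: +2 fires, +1 burnt (F count now 2)
Step 2: +3 fires, +2 burnt (F count now 3)
Step 3: +4 fires, +3 burnt (F count now 4)
Step 4: +5 fires, +4 burnt (F count now 5)
Step 5: +5 fires, +5 burnt (F count now 5)
Step 6: +3 fires, +5 burnt (F count now 3)
Step 7: +2 fires, +3 burnt (F count now 2)
Step 8: +1 fires, +2 burnt (F count now 1)
Step 9: +0 fires, +1 burnt (F count now 0)
Fire out after step 9
Initially T: 27, now '.': 34
Total burnt (originally-T cells now '.'): 25

Answer: 25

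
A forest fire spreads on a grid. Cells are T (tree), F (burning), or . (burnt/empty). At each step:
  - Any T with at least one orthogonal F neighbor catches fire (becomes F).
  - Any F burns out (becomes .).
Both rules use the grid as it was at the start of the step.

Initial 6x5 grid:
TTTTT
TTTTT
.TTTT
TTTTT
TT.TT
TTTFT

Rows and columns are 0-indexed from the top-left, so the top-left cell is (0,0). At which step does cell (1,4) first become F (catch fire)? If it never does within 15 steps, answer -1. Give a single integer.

Step 1: cell (1,4)='T' (+3 fires, +1 burnt)
Step 2: cell (1,4)='T' (+3 fires, +3 burnt)
Step 3: cell (1,4)='T' (+5 fires, +3 burnt)
Step 4: cell (1,4)='T' (+5 fires, +5 burnt)
Step 5: cell (1,4)='F' (+5 fires, +5 burnt)
  -> target ignites at step 5
Step 6: cell (1,4)='.' (+3 fires, +5 burnt)
Step 7: cell (1,4)='.' (+2 fires, +3 burnt)
Step 8: cell (1,4)='.' (+1 fires, +2 burnt)
Step 9: cell (1,4)='.' (+0 fires, +1 burnt)
  fire out at step 9

5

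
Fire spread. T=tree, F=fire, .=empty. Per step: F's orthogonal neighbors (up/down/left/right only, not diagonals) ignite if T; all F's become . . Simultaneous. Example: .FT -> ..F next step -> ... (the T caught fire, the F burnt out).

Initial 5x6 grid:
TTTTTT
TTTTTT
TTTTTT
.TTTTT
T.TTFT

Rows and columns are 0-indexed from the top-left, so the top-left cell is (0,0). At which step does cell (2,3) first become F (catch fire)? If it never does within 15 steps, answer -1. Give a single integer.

Step 1: cell (2,3)='T' (+3 fires, +1 burnt)
Step 2: cell (2,3)='T' (+4 fires, +3 burnt)
Step 3: cell (2,3)='F' (+4 fires, +4 burnt)
  -> target ignites at step 3
Step 4: cell (2,3)='.' (+5 fires, +4 burnt)
Step 5: cell (2,3)='.' (+4 fires, +5 burnt)
Step 6: cell (2,3)='.' (+3 fires, +4 burnt)
Step 7: cell (2,3)='.' (+2 fires, +3 burnt)
Step 8: cell (2,3)='.' (+1 fires, +2 burnt)
Step 9: cell (2,3)='.' (+0 fires, +1 burnt)
  fire out at step 9

3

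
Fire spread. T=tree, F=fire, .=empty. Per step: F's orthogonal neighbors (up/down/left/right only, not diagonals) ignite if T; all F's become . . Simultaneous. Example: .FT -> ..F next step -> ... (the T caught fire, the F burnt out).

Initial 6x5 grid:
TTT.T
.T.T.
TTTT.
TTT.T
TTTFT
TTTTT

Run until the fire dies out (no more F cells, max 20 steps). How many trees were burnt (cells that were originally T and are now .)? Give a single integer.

Answer: 22

Derivation:
Step 1: +3 fires, +1 burnt (F count now 3)
Step 2: +5 fires, +3 burnt (F count now 5)
Step 3: +4 fires, +5 burnt (F count now 4)
Step 4: +4 fires, +4 burnt (F count now 4)
Step 5: +3 fires, +4 burnt (F count now 3)
Step 6: +1 fires, +3 burnt (F count now 1)
Step 7: +2 fires, +1 burnt (F count now 2)
Step 8: +0 fires, +2 burnt (F count now 0)
Fire out after step 8
Initially T: 23, now '.': 29
Total burnt (originally-T cells now '.'): 22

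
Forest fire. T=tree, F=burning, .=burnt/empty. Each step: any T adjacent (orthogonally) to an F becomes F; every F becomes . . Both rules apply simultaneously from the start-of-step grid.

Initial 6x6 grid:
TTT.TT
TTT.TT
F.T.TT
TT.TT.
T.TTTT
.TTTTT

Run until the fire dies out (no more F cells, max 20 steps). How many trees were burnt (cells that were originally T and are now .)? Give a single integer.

Answer: 10

Derivation:
Step 1: +2 fires, +1 burnt (F count now 2)
Step 2: +4 fires, +2 burnt (F count now 4)
Step 3: +2 fires, +4 burnt (F count now 2)
Step 4: +2 fires, +2 burnt (F count now 2)
Step 5: +0 fires, +2 burnt (F count now 0)
Fire out after step 5
Initially T: 27, now '.': 19
Total burnt (originally-T cells now '.'): 10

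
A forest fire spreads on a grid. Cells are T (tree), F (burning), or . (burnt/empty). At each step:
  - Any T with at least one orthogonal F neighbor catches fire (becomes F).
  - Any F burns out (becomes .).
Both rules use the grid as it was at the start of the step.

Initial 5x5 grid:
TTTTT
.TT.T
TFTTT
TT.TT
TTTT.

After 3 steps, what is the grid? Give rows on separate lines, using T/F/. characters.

Step 1: 4 trees catch fire, 1 burn out
  TTTTT
  .FT.T
  F.FTT
  TF.TT
  TTTT.
Step 2: 5 trees catch fire, 4 burn out
  TFTTT
  ..F.T
  ...FT
  F..TT
  TFTT.
Step 3: 6 trees catch fire, 5 burn out
  F.FTT
  ....T
  ....F
  ...FT
  F.FT.

F.FTT
....T
....F
...FT
F.FT.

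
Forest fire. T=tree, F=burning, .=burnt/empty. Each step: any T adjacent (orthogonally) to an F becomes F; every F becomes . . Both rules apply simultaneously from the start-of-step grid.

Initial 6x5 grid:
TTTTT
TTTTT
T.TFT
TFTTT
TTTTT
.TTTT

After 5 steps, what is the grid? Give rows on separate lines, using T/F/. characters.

Step 1: 7 trees catch fire, 2 burn out
  TTTTT
  TTTFT
  T.F.F
  F.FFT
  TFTTT
  .TTTT
Step 2: 9 trees catch fire, 7 burn out
  TTTFT
  TTF.F
  F....
  ....F
  F.FFT
  .FTTT
Step 3: 7 trees catch fire, 9 burn out
  TTF.F
  FF...
  .....
  .....
  ....F
  ..FFT
Step 4: 3 trees catch fire, 7 burn out
  FF...
  .....
  .....
  .....
  .....
  ....F
Step 5: 0 trees catch fire, 3 burn out
  .....
  .....
  .....
  .....
  .....
  .....

.....
.....
.....
.....
.....
.....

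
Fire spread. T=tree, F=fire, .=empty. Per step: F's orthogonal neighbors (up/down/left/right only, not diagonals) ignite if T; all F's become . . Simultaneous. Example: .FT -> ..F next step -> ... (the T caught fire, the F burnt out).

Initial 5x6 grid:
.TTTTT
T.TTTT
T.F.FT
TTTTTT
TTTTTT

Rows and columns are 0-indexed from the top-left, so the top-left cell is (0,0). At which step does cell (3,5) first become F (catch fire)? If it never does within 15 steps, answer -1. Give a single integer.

Step 1: cell (3,5)='T' (+5 fires, +2 burnt)
Step 2: cell (3,5)='F' (+9 fires, +5 burnt)
  -> target ignites at step 2
Step 3: cell (3,5)='.' (+7 fires, +9 burnt)
Step 4: cell (3,5)='.' (+2 fires, +7 burnt)
Step 5: cell (3,5)='.' (+1 fires, +2 burnt)
Step 6: cell (3,5)='.' (+0 fires, +1 burnt)
  fire out at step 6

2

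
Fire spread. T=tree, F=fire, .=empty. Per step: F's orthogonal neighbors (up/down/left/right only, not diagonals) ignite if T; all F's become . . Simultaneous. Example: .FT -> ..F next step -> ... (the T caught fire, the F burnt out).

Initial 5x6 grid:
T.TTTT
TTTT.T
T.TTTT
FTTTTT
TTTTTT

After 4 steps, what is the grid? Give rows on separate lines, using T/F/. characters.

Step 1: 3 trees catch fire, 1 burn out
  T.TTTT
  TTTT.T
  F.TTTT
  .FTTTT
  FTTTTT
Step 2: 3 trees catch fire, 3 burn out
  T.TTTT
  FTTT.T
  ..TTTT
  ..FTTT
  .FTTTT
Step 3: 5 trees catch fire, 3 burn out
  F.TTTT
  .FTT.T
  ..FTTT
  ...FTT
  ..FTTT
Step 4: 4 trees catch fire, 5 burn out
  ..TTTT
  ..FT.T
  ...FTT
  ....FT
  ...FTT

..TTTT
..FT.T
...FTT
....FT
...FTT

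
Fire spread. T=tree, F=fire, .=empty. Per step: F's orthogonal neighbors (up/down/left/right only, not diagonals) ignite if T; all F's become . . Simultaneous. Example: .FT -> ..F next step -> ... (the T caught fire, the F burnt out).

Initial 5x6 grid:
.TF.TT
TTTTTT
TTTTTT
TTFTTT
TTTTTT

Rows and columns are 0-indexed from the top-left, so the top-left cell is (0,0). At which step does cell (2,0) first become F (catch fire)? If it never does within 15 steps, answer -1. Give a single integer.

Step 1: cell (2,0)='T' (+6 fires, +2 burnt)
Step 2: cell (2,0)='T' (+8 fires, +6 burnt)
Step 3: cell (2,0)='F' (+7 fires, +8 burnt)
  -> target ignites at step 3
Step 4: cell (2,0)='.' (+4 fires, +7 burnt)
Step 5: cell (2,0)='.' (+1 fires, +4 burnt)
Step 6: cell (2,0)='.' (+0 fires, +1 burnt)
  fire out at step 6

3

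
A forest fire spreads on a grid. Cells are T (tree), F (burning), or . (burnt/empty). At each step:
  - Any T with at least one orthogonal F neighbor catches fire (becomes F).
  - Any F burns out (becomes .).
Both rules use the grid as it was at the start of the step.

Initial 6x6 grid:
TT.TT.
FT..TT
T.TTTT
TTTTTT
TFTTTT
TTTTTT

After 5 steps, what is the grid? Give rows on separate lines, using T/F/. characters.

Step 1: 7 trees catch fire, 2 burn out
  FT.TT.
  .F..TT
  F.TTTT
  TFTTTT
  F.FTTT
  TFTTTT
Step 2: 6 trees catch fire, 7 burn out
  .F.TT.
  ....TT
  ..TTTT
  F.FTTT
  ...FTT
  F.FTTT
Step 3: 4 trees catch fire, 6 burn out
  ...TT.
  ....TT
  ..FTTT
  ...FTT
  ....FT
  ...FTT
Step 4: 4 trees catch fire, 4 burn out
  ...TT.
  ....TT
  ...FTT
  ....FT
  .....F
  ....FT
Step 5: 3 trees catch fire, 4 burn out
  ...TT.
  ....TT
  ....FT
  .....F
  ......
  .....F

...TT.
....TT
....FT
.....F
......
.....F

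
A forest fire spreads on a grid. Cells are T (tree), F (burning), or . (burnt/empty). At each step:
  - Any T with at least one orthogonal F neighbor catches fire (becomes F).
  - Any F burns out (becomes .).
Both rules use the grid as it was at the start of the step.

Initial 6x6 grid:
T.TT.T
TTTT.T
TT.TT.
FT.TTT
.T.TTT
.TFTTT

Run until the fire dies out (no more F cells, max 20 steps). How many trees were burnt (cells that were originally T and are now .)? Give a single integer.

Answer: 23

Derivation:
Step 1: +4 fires, +2 burnt (F count now 4)
Step 2: +5 fires, +4 burnt (F count now 5)
Step 3: +5 fires, +5 burnt (F count now 5)
Step 4: +4 fires, +5 burnt (F count now 4)
Step 5: +4 fires, +4 burnt (F count now 4)
Step 6: +1 fires, +4 burnt (F count now 1)
Step 7: +0 fires, +1 burnt (F count now 0)
Fire out after step 7
Initially T: 25, now '.': 34
Total burnt (originally-T cells now '.'): 23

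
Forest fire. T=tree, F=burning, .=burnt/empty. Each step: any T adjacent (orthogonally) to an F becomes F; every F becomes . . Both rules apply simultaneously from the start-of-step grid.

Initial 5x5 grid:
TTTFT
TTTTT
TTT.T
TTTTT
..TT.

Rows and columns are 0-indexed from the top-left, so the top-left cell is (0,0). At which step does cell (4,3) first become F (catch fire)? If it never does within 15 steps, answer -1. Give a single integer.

Step 1: cell (4,3)='T' (+3 fires, +1 burnt)
Step 2: cell (4,3)='T' (+3 fires, +3 burnt)
Step 3: cell (4,3)='T' (+4 fires, +3 burnt)
Step 4: cell (4,3)='T' (+4 fires, +4 burnt)
Step 5: cell (4,3)='T' (+4 fires, +4 burnt)
Step 6: cell (4,3)='F' (+2 fires, +4 burnt)
  -> target ignites at step 6
Step 7: cell (4,3)='.' (+0 fires, +2 burnt)
  fire out at step 7

6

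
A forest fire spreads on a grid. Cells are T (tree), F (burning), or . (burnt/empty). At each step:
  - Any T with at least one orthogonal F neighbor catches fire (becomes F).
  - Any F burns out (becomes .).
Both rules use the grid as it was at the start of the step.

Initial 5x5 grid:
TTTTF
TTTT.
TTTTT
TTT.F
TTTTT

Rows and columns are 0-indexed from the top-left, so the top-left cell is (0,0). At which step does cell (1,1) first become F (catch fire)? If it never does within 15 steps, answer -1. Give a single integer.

Step 1: cell (1,1)='T' (+3 fires, +2 burnt)
Step 2: cell (1,1)='T' (+4 fires, +3 burnt)
Step 3: cell (1,1)='T' (+4 fires, +4 burnt)
Step 4: cell (1,1)='F' (+5 fires, +4 burnt)
  -> target ignites at step 4
Step 5: cell (1,1)='.' (+4 fires, +5 burnt)
Step 6: cell (1,1)='.' (+1 fires, +4 burnt)
Step 7: cell (1,1)='.' (+0 fires, +1 burnt)
  fire out at step 7

4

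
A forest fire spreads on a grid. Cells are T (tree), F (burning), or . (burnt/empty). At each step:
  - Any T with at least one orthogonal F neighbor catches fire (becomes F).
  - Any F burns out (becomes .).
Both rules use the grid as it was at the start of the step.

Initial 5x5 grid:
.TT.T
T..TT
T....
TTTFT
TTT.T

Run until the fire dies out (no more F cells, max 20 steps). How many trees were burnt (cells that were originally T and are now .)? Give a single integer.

Answer: 10

Derivation:
Step 1: +2 fires, +1 burnt (F count now 2)
Step 2: +3 fires, +2 burnt (F count now 3)
Step 3: +2 fires, +3 burnt (F count now 2)
Step 4: +2 fires, +2 burnt (F count now 2)
Step 5: +1 fires, +2 burnt (F count now 1)
Step 6: +0 fires, +1 burnt (F count now 0)
Fire out after step 6
Initially T: 15, now '.': 20
Total burnt (originally-T cells now '.'): 10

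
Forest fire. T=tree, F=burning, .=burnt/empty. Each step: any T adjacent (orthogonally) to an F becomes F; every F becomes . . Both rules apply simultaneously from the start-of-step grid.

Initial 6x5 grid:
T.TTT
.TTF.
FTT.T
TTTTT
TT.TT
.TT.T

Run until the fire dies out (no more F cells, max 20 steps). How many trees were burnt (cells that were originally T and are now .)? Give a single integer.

Step 1: +4 fires, +2 burnt (F count now 4)
Step 2: +6 fires, +4 burnt (F count now 6)
Step 3: +2 fires, +6 burnt (F count now 2)
Step 4: +2 fires, +2 burnt (F count now 2)
Step 5: +3 fires, +2 burnt (F count now 3)
Step 6: +2 fires, +3 burnt (F count now 2)
Step 7: +1 fires, +2 burnt (F count now 1)
Step 8: +0 fires, +1 burnt (F count now 0)
Fire out after step 8
Initially T: 21, now '.': 29
Total burnt (originally-T cells now '.'): 20

Answer: 20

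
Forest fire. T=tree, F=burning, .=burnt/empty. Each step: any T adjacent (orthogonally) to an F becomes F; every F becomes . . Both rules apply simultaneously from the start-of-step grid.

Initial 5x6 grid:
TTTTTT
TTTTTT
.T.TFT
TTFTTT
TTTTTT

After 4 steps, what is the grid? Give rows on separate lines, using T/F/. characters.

Step 1: 7 trees catch fire, 2 burn out
  TTTTTT
  TTTTFT
  .T.F.F
  TF.FFT
  TTFTTT
Step 2: 9 trees catch fire, 7 burn out
  TTTTFT
  TTTF.F
  .F....
  F....F
  TF.FFT
Step 3: 6 trees catch fire, 9 burn out
  TTTF.F
  TFF...
  ......
  ......
  F....F
Step 4: 3 trees catch fire, 6 burn out
  TFF...
  F.....
  ......
  ......
  ......

TFF...
F.....
......
......
......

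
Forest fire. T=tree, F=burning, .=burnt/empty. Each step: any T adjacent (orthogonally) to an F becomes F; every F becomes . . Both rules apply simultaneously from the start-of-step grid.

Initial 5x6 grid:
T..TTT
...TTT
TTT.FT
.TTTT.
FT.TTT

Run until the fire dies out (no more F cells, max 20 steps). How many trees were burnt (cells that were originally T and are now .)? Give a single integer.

Step 1: +4 fires, +2 burnt (F count now 4)
Step 2: +6 fires, +4 burnt (F count now 6)
Step 3: +6 fires, +6 burnt (F count now 6)
Step 4: +2 fires, +6 burnt (F count now 2)
Step 5: +0 fires, +2 burnt (F count now 0)
Fire out after step 5
Initially T: 19, now '.': 29
Total burnt (originally-T cells now '.'): 18

Answer: 18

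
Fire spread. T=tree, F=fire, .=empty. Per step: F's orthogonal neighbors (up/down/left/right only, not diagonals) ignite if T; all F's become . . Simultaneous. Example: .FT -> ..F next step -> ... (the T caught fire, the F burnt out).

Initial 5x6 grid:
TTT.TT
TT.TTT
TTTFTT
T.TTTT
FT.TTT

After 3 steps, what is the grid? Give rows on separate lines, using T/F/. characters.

Step 1: 6 trees catch fire, 2 burn out
  TTT.TT
  TT.FTT
  TTF.FT
  F.TFTT
  .F.TTT
Step 2: 7 trees catch fire, 6 burn out
  TTT.TT
  TT..FT
  FF...F
  ..F.FT
  ...FTT
Step 3: 6 trees catch fire, 7 burn out
  TTT.FT
  FF...F
  ......
  .....F
  ....FT

TTT.FT
FF...F
......
.....F
....FT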